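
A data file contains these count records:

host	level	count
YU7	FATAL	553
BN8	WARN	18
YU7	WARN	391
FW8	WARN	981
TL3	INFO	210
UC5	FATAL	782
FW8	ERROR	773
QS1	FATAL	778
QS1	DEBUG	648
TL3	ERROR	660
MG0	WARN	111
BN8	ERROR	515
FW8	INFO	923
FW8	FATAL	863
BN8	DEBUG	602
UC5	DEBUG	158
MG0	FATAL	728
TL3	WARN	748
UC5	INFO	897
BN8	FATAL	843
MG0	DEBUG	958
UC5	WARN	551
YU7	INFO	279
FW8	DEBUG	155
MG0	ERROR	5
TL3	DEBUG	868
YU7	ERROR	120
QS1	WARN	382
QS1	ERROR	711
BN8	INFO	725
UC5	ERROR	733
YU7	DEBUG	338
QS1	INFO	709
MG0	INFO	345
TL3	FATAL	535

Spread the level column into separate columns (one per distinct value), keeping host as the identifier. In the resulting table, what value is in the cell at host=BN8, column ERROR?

Wide layout: rows indexed by host, columns are the 5 distinct level values (FATAL, WARN, INFO, ERROR, DEBUG).
Cell (host=BN8, level=ERROR) draws from the long row where host=BN8 and level=ERROR, which has count=515.

515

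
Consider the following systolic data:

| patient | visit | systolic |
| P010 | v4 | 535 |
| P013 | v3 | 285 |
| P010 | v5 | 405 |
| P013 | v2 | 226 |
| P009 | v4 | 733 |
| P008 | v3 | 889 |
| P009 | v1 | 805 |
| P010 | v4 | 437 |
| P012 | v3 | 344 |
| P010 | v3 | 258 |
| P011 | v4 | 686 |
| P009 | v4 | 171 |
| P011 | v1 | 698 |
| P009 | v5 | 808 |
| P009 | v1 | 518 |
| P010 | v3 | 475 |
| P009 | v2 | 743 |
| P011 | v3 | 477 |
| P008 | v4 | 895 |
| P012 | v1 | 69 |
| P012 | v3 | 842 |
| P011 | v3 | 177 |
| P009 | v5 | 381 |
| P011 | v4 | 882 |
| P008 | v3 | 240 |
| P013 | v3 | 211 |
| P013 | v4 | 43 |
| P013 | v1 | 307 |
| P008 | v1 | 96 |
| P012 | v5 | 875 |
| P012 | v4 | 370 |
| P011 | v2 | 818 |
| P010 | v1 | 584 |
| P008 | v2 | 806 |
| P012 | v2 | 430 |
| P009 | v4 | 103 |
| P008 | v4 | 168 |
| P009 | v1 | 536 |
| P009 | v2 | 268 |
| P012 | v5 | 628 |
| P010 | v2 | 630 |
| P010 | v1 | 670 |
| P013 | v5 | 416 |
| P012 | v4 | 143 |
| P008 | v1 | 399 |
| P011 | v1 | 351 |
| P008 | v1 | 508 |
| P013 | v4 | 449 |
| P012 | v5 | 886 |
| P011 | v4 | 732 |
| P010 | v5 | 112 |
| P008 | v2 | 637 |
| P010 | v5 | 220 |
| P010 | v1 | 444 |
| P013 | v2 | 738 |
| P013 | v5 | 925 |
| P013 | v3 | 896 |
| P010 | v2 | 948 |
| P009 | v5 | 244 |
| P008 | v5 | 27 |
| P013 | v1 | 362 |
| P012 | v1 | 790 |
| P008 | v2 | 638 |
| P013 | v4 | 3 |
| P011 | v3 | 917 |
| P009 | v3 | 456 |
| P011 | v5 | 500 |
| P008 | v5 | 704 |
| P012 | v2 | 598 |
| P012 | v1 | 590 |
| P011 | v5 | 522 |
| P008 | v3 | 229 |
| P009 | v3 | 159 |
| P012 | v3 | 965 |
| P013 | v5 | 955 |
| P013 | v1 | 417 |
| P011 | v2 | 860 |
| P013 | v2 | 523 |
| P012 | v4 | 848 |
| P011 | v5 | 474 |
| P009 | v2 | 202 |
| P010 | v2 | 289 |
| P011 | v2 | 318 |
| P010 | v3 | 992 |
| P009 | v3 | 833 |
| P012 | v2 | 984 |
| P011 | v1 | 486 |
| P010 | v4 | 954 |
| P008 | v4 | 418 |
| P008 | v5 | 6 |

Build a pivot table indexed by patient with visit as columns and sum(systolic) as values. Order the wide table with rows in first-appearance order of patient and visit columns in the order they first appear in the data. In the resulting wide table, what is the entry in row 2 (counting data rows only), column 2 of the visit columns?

With rows in first-appearance order of patient, row 2 is patient=P013. visit columns in first-appearance order: v4, v3, v5, v2, v1; column 2 is v3.
Long rows with patient=P013, visit=v3: 285 + 211 + 896 = 1392.

1392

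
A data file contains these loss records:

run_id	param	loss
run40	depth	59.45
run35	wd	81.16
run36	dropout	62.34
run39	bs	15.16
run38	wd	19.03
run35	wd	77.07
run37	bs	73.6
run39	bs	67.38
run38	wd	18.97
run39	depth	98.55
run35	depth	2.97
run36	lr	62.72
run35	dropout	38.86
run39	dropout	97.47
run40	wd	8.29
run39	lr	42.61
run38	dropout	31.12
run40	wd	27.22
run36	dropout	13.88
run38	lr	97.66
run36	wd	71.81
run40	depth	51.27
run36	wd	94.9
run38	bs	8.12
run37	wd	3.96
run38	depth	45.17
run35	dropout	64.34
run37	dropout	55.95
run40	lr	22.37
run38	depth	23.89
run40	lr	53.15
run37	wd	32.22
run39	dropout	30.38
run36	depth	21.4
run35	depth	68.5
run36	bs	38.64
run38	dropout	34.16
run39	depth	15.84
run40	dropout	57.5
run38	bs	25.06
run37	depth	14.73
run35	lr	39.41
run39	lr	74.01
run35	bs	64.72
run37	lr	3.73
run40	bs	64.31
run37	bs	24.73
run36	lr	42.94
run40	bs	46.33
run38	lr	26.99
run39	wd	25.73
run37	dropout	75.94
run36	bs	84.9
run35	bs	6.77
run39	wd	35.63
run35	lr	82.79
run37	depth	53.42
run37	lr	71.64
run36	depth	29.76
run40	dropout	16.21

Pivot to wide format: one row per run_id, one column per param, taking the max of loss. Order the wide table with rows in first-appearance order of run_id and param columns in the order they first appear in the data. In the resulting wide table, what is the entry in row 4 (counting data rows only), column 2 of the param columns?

35.63

With rows in first-appearance order of run_id, row 4 is run_id=run39. param columns in first-appearance order: depth, wd, dropout, bs, lr; column 2 is wd.
Long rows with run_id=run39, param=wd: max(25.73, 35.63) = 35.63.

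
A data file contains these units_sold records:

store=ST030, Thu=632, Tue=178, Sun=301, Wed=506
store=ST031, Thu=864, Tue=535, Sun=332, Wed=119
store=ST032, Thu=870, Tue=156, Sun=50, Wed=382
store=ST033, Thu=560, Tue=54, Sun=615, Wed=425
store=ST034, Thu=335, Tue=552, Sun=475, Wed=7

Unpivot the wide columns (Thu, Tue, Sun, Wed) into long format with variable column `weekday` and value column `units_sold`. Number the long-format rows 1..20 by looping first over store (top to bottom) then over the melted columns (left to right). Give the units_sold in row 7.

20 rows total (5 × 4). Row 7: index ⌊(7-1)/4⌋ = 1 into store → ST031; (7-1) mod 4 = 2 into the melted columns → Sun.
So row 7 is (ST031, Sun, 332); units_sold = 332.

332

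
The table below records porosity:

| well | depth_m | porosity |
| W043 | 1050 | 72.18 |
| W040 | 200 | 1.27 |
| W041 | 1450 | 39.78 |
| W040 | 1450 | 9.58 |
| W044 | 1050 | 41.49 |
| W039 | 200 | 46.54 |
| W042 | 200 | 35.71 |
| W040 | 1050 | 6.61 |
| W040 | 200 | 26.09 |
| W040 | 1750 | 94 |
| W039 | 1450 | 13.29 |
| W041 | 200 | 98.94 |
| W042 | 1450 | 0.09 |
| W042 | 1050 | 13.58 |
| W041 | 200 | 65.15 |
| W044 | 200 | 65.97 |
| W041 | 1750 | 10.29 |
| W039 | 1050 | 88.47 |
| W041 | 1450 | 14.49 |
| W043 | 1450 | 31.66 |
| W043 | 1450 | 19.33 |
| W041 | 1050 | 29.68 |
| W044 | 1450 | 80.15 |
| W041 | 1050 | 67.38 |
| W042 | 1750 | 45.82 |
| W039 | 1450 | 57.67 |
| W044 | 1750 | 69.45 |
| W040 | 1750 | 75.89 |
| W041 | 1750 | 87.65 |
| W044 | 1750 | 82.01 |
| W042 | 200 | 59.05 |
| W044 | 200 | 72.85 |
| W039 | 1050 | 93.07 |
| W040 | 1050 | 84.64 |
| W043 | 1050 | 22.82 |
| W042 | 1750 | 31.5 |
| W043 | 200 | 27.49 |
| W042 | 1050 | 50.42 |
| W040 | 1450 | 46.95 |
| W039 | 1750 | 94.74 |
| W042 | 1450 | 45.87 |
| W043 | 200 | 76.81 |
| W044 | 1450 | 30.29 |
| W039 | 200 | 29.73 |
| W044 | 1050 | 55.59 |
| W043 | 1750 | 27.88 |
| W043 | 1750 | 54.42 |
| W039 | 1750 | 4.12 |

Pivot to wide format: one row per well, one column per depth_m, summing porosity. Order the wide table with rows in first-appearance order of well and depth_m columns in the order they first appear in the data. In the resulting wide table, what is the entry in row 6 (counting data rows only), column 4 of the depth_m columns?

77.32

With rows in first-appearance order of well, row 6 is well=W042. depth_m columns in first-appearance order: 1050, 200, 1450, 1750; column 4 is 1750.
Long rows with well=W042, depth_m=1750: 45.82 + 31.5 = 77.32.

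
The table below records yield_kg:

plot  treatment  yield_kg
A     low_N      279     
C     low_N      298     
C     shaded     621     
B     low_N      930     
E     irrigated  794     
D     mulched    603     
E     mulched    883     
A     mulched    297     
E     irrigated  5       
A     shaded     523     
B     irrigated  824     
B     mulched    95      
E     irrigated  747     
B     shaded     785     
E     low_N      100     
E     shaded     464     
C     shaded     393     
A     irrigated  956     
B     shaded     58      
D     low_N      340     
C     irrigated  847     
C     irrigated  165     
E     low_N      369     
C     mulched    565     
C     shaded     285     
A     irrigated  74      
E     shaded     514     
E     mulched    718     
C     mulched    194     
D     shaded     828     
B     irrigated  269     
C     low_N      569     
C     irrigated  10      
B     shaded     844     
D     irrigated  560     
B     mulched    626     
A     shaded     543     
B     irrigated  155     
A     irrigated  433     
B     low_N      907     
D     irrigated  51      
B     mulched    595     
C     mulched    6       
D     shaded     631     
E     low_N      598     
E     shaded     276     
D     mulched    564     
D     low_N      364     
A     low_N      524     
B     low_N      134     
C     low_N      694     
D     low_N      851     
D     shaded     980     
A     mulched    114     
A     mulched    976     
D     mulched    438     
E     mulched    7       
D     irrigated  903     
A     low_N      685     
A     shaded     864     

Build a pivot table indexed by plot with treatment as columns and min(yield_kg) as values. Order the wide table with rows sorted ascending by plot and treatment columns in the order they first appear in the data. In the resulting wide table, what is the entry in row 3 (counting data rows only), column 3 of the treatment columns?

With rows sorted ascending by plot, row 3 is plot=C. treatment columns in first-appearance order: low_N, shaded, irrigated, mulched; column 3 is irrigated.
Long rows with plot=C, treatment=irrigated: min(847, 165, 10) = 10.

10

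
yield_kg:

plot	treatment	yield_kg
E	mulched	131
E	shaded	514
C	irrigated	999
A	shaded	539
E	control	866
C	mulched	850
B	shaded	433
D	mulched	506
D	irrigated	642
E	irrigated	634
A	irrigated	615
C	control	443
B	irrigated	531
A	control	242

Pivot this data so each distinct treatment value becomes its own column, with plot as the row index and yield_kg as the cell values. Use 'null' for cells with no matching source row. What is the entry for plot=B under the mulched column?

No long-format row has plot=B and treatment=mulched, so the cell is null.

null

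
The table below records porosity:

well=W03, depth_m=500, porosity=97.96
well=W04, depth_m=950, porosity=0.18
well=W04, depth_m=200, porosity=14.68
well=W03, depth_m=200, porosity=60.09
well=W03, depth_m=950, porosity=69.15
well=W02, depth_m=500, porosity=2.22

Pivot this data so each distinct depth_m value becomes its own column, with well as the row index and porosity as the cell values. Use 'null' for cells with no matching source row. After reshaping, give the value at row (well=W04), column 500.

No long-format row has well=W04 and depth_m=500, so the cell is null.

null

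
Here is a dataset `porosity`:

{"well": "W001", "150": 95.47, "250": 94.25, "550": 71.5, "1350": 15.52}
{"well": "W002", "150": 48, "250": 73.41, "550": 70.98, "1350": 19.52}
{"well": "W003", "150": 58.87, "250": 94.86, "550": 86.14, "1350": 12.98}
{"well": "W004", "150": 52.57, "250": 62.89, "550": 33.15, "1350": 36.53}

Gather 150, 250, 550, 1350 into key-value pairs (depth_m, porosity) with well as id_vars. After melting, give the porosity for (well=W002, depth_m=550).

Unpivoting turns each (well, wide-column) pair into one long row.
The wide cell at row W002, column 550 holds 70.98, so the long row (W002, 550) has porosity=70.98.

70.98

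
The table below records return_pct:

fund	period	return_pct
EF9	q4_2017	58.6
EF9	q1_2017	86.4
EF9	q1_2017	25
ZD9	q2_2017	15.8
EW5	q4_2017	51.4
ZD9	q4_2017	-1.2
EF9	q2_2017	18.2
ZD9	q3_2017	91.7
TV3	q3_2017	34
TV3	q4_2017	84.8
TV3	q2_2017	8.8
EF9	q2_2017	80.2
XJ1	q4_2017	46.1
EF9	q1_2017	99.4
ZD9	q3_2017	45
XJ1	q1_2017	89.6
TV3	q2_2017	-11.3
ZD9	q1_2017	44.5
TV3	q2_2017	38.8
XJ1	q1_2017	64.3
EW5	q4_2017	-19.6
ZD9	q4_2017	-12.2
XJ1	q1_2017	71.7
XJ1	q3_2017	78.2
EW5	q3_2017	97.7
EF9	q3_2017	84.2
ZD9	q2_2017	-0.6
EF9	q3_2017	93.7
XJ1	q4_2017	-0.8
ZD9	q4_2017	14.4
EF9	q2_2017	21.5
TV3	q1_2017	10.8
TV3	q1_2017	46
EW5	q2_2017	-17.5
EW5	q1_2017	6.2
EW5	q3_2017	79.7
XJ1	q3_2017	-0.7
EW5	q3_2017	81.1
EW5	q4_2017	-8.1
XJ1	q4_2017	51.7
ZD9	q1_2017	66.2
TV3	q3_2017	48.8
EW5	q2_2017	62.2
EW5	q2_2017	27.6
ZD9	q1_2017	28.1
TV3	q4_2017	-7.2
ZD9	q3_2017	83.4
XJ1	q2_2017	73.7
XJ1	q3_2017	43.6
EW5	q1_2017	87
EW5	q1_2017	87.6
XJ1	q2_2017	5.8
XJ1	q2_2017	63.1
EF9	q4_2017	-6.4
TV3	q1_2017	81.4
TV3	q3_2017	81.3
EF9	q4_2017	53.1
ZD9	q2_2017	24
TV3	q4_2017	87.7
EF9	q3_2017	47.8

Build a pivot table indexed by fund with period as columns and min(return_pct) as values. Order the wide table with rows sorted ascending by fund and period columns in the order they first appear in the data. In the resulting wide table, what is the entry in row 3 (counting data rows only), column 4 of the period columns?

With rows sorted ascending by fund, row 3 is fund=TV3. period columns in first-appearance order: q4_2017, q1_2017, q2_2017, q3_2017; column 4 is q3_2017.
Long rows with fund=TV3, period=q3_2017: min(34, 48.8, 81.3) = 34.

34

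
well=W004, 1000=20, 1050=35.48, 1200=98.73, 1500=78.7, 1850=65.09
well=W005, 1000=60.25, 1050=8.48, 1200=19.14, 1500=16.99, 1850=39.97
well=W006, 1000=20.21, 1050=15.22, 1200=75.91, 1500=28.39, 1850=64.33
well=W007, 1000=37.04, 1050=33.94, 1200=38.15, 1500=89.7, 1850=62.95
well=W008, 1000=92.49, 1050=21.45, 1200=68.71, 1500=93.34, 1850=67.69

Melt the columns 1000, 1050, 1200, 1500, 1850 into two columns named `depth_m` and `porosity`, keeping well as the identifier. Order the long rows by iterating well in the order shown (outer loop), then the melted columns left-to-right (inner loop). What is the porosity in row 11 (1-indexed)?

25 rows total (5 × 5). Row 11: index ⌊(11-1)/5⌋ = 2 into well → W006; (11-1) mod 5 = 0 into the melted columns → 1000.
So row 11 is (W006, 1000, 20.21); porosity = 20.21.

20.21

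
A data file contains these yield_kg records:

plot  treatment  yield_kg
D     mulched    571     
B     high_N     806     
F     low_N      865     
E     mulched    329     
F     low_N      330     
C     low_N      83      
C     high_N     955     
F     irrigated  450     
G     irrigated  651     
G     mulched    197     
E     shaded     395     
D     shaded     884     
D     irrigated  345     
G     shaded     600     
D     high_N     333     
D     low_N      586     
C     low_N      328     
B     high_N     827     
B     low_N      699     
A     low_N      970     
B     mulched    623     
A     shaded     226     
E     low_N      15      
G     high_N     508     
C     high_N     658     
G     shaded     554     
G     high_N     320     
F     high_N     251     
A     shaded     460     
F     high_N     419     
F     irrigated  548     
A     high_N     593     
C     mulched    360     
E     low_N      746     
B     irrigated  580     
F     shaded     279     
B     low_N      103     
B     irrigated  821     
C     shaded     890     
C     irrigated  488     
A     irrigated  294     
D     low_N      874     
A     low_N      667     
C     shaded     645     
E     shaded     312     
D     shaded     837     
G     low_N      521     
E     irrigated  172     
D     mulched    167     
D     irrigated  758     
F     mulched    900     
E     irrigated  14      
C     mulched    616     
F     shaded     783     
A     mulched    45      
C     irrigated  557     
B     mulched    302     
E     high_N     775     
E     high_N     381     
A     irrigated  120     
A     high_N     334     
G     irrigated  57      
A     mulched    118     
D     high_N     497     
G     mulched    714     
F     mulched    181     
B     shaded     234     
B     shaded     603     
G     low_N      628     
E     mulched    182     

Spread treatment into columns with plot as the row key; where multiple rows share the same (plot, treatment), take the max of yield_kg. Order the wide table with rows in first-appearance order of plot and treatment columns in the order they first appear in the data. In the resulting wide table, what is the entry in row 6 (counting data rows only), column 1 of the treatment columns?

714

With rows in first-appearance order of plot, row 6 is plot=G. treatment columns in first-appearance order: mulched, high_N, low_N, irrigated, shaded; column 1 is mulched.
Long rows with plot=G, treatment=mulched: max(197, 714) = 714.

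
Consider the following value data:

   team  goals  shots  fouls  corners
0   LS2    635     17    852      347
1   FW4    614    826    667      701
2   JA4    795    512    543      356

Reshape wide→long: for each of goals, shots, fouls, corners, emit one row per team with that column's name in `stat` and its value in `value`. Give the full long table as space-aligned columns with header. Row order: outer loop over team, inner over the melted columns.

team  stat     value
LS2   goals    635  
LS2   shots    17   
LS2   fouls    852  
LS2   corners  347  
FW4   goals    614  
FW4   shots    826  
FW4   fouls    667  
FW4   corners  701  
JA4   goals    795  
JA4   shots    512  
JA4   fouls    543  
JA4   corners  356  

Each (team, column) pair becomes one row: 3 × 4 = 12 rows.
For example, (LS2, goals) → value=635.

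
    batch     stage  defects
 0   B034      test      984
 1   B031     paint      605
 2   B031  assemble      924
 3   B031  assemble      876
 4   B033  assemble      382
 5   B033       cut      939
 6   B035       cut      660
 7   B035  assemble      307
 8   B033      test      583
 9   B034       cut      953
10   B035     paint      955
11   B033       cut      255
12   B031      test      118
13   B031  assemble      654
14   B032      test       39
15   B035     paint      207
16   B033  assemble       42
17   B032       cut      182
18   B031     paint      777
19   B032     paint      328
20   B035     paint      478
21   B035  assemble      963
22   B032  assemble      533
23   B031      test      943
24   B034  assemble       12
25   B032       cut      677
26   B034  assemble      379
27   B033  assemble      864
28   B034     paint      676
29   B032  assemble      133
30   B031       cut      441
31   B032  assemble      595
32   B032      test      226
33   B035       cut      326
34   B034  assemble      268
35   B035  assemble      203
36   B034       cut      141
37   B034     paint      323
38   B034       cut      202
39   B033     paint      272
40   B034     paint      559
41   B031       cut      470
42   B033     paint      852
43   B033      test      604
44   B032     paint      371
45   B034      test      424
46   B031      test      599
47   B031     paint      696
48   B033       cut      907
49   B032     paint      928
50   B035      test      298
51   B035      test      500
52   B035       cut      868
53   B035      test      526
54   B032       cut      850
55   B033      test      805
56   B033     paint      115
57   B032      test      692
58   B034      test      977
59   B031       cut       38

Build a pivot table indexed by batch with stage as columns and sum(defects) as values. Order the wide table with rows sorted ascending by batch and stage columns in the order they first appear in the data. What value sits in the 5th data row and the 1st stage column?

With rows sorted ascending by batch, row 5 is batch=B035. stage columns in first-appearance order: test, paint, assemble, cut; column 1 is test.
Long rows with batch=B035, stage=test: 298 + 500 + 526 = 1324.

1324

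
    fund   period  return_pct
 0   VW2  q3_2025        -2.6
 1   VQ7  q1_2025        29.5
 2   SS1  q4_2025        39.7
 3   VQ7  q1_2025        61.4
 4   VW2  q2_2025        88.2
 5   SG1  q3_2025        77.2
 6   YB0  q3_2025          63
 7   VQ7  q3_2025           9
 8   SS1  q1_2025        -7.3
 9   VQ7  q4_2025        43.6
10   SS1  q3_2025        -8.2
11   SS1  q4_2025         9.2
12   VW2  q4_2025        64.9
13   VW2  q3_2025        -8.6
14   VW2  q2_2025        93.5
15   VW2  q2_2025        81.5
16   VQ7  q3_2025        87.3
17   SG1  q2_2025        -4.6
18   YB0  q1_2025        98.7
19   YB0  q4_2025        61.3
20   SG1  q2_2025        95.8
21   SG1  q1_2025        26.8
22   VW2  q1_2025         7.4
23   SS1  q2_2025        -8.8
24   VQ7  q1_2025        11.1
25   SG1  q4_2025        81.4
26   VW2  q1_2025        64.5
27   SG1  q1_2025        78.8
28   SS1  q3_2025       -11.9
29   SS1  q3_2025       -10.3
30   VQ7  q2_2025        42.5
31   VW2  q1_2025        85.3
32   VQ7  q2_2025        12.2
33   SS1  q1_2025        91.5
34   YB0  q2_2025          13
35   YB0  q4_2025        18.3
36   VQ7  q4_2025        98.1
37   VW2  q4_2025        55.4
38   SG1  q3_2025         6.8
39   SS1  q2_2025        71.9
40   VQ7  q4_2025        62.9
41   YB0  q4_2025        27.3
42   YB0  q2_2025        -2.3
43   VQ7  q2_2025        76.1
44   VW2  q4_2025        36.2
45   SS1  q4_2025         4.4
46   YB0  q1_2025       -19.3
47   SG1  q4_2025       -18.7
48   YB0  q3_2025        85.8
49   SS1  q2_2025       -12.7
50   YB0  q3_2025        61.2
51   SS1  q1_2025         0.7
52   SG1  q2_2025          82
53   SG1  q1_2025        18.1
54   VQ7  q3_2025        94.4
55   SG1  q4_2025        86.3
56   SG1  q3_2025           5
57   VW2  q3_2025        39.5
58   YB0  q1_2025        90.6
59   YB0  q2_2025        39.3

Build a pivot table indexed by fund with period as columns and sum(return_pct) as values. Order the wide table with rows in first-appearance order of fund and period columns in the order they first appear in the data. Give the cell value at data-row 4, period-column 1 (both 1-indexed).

With rows in first-appearance order of fund, row 4 is fund=SG1. period columns in first-appearance order: q3_2025, q1_2025, q4_2025, q2_2025; column 1 is q3_2025.
Long rows with fund=SG1, period=q3_2025: 77.2 + 6.8 + 5 = 89.

89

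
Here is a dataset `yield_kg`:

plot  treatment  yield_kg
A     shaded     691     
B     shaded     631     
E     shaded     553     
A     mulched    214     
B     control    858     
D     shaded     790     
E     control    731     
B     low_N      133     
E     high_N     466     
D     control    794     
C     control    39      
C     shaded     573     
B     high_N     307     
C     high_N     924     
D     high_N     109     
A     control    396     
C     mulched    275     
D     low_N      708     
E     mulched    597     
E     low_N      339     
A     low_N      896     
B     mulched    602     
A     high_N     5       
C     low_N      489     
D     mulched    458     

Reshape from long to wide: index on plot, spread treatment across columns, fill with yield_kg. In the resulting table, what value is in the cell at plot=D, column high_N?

109

Wide layout: rows indexed by plot, columns are the 5 distinct treatment values (shaded, mulched, control, low_N, high_N).
Cell (plot=D, treatment=high_N) draws from the long row where plot=D and treatment=high_N, which has yield_kg=109.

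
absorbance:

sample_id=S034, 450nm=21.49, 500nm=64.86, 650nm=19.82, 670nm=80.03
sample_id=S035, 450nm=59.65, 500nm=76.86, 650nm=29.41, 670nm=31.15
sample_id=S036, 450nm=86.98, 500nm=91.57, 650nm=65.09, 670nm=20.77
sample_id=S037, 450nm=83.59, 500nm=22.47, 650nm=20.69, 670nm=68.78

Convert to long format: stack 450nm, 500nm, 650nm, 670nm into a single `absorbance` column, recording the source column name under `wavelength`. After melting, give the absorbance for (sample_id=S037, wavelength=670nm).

Unpivoting turns each (sample_id, wide-column) pair into one long row.
The wide cell at row S037, column 670nm holds 68.78, so the long row (S037, 670nm) has absorbance=68.78.

68.78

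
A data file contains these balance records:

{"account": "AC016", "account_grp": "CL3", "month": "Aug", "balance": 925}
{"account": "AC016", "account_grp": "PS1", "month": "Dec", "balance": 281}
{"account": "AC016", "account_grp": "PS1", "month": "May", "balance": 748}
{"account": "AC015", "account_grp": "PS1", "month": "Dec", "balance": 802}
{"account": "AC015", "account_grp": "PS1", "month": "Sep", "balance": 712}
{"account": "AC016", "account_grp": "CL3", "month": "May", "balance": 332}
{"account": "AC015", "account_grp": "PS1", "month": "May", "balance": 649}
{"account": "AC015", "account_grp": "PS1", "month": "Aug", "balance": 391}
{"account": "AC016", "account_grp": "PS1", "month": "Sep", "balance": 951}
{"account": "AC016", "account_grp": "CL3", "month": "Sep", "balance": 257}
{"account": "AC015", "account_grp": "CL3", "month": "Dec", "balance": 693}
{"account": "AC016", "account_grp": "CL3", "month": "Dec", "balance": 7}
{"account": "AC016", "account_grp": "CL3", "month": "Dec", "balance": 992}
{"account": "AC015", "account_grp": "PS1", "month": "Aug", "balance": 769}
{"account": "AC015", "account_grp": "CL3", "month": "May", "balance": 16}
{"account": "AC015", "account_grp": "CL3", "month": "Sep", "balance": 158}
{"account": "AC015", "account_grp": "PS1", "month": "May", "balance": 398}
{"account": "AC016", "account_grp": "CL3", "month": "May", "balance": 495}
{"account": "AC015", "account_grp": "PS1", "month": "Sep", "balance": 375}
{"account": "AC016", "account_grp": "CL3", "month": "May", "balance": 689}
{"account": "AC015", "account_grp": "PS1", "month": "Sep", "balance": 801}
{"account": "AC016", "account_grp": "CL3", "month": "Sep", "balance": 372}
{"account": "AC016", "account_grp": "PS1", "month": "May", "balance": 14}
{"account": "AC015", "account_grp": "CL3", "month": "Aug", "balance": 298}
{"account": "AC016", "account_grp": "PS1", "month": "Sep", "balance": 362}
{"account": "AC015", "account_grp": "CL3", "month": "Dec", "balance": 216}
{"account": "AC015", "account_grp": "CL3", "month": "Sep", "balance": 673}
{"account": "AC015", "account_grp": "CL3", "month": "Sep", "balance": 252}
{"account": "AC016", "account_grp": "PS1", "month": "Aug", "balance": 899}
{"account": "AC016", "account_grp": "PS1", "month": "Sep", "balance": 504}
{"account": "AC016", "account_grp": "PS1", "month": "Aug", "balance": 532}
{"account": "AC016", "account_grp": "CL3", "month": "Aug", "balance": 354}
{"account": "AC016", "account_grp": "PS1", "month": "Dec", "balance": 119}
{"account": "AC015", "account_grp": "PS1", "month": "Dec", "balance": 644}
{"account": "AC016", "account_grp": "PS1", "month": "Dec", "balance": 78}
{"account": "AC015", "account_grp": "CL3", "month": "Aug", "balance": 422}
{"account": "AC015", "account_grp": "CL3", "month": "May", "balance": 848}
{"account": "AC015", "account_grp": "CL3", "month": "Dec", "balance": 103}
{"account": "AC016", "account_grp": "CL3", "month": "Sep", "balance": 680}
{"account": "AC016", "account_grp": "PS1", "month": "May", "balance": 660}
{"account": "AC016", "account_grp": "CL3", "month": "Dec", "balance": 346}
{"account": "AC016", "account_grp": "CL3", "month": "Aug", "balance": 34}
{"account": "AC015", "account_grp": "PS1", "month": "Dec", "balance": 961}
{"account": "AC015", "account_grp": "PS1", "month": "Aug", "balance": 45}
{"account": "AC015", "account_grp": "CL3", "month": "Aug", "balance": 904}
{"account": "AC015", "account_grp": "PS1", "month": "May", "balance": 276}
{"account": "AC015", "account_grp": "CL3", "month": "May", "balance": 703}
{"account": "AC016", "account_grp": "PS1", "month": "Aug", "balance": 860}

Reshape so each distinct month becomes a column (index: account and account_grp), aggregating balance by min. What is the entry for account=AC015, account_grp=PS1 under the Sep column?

375

Rows with account=AC015, account_grp=PS1 and month=Sep: balance values are 712, 375, 801.
min(712, 375, 801) = 375.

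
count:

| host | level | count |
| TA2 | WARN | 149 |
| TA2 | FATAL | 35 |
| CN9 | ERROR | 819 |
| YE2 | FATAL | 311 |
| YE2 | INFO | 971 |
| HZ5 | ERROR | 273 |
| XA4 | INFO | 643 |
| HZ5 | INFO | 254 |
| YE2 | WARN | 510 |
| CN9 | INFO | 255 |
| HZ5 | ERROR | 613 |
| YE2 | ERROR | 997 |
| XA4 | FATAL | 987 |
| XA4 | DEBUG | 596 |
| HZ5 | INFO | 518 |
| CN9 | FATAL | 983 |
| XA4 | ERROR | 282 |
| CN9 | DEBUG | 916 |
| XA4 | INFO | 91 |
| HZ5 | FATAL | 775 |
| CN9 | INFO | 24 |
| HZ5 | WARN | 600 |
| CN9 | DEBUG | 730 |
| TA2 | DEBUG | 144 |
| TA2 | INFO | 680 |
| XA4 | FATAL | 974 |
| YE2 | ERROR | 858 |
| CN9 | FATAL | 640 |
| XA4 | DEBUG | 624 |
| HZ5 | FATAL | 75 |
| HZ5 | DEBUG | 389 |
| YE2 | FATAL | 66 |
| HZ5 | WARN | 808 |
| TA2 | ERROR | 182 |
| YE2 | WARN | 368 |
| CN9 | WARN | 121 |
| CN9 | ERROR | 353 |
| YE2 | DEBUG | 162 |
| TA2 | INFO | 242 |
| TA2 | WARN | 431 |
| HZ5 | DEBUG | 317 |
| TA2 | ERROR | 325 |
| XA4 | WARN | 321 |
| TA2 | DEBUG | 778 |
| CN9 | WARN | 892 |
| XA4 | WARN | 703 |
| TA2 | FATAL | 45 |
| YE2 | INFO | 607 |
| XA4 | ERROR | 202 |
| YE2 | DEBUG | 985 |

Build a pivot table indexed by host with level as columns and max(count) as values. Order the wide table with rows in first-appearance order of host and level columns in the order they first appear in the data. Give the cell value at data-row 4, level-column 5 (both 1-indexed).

389

With rows in first-appearance order of host, row 4 is host=HZ5. level columns in first-appearance order: WARN, FATAL, ERROR, INFO, DEBUG; column 5 is DEBUG.
Long rows with host=HZ5, level=DEBUG: max(389, 317) = 389.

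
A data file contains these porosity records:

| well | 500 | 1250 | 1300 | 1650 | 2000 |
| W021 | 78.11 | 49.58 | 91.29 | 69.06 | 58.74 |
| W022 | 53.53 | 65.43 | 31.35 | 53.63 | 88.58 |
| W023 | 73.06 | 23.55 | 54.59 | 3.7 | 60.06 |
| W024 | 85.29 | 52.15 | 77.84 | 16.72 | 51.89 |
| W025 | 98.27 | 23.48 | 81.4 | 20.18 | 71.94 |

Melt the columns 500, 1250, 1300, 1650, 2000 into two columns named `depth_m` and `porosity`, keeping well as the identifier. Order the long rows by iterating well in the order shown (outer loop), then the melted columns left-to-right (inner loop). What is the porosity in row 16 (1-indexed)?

85.29

25 rows total (5 × 5). Row 16: index ⌊(16-1)/5⌋ = 3 into well → W024; (16-1) mod 5 = 0 into the melted columns → 500.
So row 16 is (W024, 500, 85.29); porosity = 85.29.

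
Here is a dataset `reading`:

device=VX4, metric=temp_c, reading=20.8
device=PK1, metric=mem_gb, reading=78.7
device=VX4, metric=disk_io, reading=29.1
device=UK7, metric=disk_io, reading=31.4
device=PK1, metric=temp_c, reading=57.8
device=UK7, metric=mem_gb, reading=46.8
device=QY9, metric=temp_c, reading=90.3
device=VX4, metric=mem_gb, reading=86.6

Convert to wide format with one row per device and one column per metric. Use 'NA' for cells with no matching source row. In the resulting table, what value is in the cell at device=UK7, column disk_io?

The long row with device=UK7, metric=disk_io has reading=31.4.

31.4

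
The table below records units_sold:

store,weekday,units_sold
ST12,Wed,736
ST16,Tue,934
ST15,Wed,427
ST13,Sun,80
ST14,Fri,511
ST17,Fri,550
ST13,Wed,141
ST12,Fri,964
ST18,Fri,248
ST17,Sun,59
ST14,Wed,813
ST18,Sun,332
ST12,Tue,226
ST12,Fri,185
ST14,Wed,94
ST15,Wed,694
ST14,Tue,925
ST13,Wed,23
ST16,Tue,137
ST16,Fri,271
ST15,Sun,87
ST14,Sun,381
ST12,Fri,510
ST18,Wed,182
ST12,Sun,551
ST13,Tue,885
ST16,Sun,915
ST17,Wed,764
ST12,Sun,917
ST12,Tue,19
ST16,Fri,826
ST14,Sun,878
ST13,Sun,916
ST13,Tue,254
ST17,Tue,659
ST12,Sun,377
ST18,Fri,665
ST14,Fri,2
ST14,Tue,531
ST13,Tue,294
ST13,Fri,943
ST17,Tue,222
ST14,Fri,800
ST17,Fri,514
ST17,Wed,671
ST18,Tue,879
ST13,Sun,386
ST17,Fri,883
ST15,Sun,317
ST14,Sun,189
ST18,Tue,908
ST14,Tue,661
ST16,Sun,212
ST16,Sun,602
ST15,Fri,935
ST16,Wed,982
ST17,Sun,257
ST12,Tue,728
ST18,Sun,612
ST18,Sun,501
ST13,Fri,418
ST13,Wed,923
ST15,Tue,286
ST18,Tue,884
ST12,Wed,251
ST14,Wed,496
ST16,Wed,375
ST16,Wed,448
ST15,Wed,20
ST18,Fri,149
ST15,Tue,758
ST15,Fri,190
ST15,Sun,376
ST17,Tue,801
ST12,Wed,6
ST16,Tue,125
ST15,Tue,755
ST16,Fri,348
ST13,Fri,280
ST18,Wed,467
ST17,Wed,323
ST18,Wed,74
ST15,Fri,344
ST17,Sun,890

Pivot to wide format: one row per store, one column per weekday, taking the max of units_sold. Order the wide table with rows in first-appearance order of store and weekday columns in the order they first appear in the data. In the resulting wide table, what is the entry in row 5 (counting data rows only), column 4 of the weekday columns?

With rows in first-appearance order of store, row 5 is store=ST14. weekday columns in first-appearance order: Wed, Tue, Sun, Fri; column 4 is Fri.
Long rows with store=ST14, weekday=Fri: max(511, 2, 800) = 800.

800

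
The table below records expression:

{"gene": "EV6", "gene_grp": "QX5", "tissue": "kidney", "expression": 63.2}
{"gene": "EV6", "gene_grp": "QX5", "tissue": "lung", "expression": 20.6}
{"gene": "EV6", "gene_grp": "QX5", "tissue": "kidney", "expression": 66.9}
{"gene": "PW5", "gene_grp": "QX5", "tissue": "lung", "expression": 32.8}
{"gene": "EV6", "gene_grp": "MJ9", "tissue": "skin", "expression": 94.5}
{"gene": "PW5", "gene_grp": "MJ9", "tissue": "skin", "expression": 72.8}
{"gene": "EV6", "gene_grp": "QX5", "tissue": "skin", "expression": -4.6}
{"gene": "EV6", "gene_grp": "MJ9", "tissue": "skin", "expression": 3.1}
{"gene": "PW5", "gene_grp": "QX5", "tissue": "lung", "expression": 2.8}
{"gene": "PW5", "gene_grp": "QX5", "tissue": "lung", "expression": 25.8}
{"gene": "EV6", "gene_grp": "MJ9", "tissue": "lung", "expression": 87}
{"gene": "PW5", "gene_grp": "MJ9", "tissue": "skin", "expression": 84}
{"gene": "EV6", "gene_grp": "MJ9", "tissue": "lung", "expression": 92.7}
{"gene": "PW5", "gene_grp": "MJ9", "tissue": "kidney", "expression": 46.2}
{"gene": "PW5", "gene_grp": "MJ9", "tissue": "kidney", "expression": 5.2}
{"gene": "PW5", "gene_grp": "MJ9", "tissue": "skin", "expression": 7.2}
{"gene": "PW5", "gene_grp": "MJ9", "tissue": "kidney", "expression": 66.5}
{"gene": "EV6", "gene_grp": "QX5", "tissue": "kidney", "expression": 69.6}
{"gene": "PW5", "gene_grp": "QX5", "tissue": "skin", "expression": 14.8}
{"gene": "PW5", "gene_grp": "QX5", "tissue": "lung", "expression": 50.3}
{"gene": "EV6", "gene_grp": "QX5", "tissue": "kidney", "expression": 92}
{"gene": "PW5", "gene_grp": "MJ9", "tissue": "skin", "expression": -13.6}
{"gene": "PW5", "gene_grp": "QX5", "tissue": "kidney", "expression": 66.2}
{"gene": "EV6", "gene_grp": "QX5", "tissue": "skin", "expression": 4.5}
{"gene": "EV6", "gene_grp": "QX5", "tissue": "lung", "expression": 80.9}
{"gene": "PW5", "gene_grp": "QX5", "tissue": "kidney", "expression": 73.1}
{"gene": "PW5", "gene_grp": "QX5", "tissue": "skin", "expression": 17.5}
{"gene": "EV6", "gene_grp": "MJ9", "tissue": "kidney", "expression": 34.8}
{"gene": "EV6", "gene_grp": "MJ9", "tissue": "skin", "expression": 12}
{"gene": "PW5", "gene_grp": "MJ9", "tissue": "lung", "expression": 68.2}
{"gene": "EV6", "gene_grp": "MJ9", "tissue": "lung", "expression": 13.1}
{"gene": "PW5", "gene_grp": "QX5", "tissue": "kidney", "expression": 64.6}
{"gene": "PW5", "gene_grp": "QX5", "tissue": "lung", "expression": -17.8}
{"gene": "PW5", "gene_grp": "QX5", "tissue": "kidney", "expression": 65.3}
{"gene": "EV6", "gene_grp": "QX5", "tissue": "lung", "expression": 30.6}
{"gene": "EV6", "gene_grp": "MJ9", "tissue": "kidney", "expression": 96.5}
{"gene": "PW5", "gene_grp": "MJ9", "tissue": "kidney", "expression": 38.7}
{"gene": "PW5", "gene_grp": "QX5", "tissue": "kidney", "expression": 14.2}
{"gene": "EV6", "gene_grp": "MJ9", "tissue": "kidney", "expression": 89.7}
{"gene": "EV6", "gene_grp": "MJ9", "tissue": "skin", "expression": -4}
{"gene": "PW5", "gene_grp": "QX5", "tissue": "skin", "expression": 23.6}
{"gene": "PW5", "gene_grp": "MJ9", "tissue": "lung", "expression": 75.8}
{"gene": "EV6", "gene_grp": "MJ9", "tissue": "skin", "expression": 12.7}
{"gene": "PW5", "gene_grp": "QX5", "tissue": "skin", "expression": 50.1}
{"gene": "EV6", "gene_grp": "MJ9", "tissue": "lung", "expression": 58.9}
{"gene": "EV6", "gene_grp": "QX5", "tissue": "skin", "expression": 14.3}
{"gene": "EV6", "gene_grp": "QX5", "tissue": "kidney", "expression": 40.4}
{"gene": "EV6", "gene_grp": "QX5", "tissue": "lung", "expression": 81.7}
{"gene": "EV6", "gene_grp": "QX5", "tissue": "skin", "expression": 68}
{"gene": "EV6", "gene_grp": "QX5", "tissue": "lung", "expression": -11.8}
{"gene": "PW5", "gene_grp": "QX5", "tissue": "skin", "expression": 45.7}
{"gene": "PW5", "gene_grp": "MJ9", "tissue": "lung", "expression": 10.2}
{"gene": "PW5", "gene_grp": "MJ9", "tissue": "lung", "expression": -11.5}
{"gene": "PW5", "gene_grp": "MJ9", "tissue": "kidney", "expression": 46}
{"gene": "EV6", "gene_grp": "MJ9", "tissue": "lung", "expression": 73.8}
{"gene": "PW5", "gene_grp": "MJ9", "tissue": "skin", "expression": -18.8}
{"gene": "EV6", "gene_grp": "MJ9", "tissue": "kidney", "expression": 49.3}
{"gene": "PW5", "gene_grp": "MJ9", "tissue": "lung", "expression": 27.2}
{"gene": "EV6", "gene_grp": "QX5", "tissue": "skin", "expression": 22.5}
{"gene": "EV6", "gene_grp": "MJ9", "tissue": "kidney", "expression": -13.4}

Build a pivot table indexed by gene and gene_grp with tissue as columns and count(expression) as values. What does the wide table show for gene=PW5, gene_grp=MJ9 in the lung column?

Rows with gene=PW5, gene_grp=MJ9 and tissue=lung: expression values are 68.2, 75.8, 10.2, -11.5, 27.2.
5 rows match — count = 5.

5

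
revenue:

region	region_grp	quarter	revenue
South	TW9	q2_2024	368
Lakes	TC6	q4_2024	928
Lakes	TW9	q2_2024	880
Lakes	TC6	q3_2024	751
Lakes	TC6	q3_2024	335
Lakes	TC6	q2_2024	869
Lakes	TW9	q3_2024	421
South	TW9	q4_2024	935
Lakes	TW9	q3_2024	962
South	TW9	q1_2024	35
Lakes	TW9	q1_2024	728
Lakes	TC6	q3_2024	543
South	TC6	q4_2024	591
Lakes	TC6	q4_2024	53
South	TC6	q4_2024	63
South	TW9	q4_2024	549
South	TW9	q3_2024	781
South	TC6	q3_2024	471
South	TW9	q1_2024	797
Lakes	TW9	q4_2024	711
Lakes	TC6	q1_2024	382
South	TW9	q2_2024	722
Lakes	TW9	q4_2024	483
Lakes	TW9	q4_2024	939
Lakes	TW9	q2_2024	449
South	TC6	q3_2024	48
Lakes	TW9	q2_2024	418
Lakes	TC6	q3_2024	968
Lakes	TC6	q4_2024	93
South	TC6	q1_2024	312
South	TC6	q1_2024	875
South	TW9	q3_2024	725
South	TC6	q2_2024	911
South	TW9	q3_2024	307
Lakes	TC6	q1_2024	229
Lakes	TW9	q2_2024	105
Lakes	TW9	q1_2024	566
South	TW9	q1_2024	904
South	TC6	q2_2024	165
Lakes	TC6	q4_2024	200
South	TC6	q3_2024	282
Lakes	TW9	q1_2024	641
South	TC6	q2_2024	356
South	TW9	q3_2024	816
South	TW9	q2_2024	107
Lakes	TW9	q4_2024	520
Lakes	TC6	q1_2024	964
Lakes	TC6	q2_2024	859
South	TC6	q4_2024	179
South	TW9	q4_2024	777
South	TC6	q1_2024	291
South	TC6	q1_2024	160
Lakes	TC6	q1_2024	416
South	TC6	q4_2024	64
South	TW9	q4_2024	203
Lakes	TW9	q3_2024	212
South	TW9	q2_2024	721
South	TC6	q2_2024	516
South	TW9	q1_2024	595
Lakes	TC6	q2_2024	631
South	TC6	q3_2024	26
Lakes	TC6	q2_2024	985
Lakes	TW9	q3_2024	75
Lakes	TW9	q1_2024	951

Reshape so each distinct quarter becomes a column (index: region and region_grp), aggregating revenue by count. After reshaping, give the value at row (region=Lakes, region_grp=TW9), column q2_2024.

Rows with region=Lakes, region_grp=TW9 and quarter=q2_2024: revenue values are 880, 449, 418, 105.
4 rows match — count = 4.

4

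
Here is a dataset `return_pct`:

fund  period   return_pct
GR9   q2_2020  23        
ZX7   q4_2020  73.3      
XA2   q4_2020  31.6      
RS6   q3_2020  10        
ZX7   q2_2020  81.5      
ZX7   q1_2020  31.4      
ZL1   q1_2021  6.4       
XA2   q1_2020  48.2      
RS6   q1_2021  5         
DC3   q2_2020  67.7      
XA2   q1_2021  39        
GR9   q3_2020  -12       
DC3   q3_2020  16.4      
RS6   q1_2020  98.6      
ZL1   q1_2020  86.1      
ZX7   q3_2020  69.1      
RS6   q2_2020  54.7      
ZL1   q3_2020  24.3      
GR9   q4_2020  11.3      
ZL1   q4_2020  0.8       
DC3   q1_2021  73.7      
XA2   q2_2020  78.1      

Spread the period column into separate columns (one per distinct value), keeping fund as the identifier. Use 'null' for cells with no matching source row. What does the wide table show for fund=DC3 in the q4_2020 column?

No long-format row has fund=DC3 and period=q4_2020, so the cell is null.

null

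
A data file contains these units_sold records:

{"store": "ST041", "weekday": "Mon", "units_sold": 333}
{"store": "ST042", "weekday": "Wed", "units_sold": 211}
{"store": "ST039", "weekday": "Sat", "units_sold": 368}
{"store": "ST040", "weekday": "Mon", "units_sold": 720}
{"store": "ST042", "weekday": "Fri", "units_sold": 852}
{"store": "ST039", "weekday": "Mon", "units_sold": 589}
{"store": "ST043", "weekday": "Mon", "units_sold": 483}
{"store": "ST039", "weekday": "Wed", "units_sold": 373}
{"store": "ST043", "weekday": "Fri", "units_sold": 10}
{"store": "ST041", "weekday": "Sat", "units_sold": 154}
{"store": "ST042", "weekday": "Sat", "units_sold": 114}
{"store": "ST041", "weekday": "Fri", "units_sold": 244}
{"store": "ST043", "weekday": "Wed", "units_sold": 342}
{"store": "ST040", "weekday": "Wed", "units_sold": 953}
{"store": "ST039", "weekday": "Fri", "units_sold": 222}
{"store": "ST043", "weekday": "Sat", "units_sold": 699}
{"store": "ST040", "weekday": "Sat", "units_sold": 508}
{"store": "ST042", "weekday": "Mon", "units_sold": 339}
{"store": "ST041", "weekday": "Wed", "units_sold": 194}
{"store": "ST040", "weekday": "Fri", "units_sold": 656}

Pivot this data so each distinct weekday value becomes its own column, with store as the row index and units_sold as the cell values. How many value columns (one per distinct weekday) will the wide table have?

4

4 distinct weekday values: Mon, Fri, Wed, Sat.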